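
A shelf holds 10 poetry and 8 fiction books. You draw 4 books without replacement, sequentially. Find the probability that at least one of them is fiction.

P(no fiction) = 10/18 × 9/17 × 8/16 × 7/15 = 5040/73440 = 7/102.
P(at least one) = 1 − 7/102 = 95/102.

95/102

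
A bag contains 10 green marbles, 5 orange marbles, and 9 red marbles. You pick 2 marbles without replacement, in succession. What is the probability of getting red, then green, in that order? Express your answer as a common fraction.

Multiply the probability of each draw given the previous ones:
P = 9/24 × 10/23 = 90/552 = 15/92.

15/92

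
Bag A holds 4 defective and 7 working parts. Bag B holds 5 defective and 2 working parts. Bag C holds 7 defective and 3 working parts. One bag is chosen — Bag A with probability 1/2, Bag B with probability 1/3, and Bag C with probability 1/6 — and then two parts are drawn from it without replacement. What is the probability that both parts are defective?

2017/6930

From Bag A: P(both defective) = (4/11)(3/10) = 6/55.
From Bag B: P(both defective) = (5/7)(4/6) = 10/21.
From Bag C: P(both defective) = (7/10)(6/9) = 7/15.
Total probability = (1/2)(6/55) + (1/3)(10/21) + (1/6)(7/15) = 2017/6930.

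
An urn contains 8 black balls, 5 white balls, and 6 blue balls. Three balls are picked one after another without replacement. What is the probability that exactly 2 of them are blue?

65/323

One ordering (blue drawn first) has probability 6/19 × 5/18 × 13/17 = 390/5814 = 65/969.
There are C(3,2) = 3 such orderings, each equally likely, so P = 3 × 65/969 = 65/323.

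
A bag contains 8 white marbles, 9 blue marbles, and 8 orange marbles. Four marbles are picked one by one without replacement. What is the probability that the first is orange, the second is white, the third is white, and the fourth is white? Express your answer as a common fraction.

Chain rule:
P = 8/25 × 8/24 × 7/23 × 6/22 = 2688/303600 = 56/6325.

56/6325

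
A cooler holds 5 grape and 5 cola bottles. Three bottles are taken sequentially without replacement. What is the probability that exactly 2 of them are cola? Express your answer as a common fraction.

One ordering (cola drawn first) has probability 5/10 × 4/9 × 5/8 = 100/720 = 5/36.
There are C(3,2) = 3 such orderings, each equally likely, so P = 3 × 5/36 = 5/12.

5/12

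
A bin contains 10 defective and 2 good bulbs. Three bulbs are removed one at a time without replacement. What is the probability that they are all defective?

P(all defective) = 10/12 × 9/11 × 8/10 = 720/1320 = 6/11.

6/11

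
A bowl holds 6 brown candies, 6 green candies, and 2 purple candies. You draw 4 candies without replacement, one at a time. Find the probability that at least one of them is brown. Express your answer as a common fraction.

P(no brown) = 8/14 × 7/13 × 6/12 × 5/11 = 1680/24024 = 10/143.
P(at least one) = 1 − 10/143 = 133/143.

133/143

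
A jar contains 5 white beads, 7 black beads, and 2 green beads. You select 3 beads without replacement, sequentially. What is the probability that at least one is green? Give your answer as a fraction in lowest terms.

36/91

P(no green) = 12/14 × 11/13 × 10/12 = 1320/2184 = 55/91.
P(at least one) = 1 − 55/91 = 36/91.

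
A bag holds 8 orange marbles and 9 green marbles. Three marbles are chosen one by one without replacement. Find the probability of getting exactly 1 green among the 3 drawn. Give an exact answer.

One ordering (green drawn first) has probability 9/17 × 8/16 × 7/15 = 504/4080 = 21/170.
There are C(3,1) = 3 such orderings, each equally likely, so P = 3 × 21/170 = 63/170.

63/170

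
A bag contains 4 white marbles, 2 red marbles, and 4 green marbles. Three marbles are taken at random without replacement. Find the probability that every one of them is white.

1/30

P(all white) = 4/10 × 3/9 × 2/8 = 24/720 = 1/30.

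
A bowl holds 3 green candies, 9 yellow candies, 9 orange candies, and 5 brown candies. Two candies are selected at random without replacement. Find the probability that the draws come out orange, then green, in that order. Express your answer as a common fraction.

Multiply the probability of each draw given the previous ones:
P = 9/26 × 3/25 = 27/650.

27/650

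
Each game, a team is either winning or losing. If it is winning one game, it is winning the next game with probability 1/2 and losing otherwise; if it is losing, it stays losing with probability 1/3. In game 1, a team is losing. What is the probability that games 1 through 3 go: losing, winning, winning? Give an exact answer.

Game 1 is given. For each transition, use the conditional probability from the current state:
P(winning | losing) = 2/3; P(winning | winning) = 1/2.
P = 2/3 × 1/2 = 2/6 = 1/3.

1/3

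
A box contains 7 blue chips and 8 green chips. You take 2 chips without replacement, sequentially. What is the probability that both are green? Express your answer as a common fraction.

P = 8/15 × 7/14 = 56/210 = 4/15.

4/15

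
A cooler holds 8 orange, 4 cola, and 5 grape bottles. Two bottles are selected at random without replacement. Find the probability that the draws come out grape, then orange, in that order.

5/34

Each draw changes the counts, so multiply the conditional probabilities along the sequence:
P = 5/17 × 8/16 = 40/272 = 5/34.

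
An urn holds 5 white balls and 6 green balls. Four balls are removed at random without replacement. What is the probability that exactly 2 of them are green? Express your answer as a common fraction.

One ordering (green drawn first) has probability 6/11 × 5/10 × 5/9 × 4/8 = 600/7920 = 5/66.
There are C(4,2) = 6 such orderings, each equally likely, so P = 6 × 5/66 = 5/11.

5/11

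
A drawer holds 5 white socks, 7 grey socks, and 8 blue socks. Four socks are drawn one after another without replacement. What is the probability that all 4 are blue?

14/969

P(all blue) = 8/20 × 7/19 × 6/18 × 5/17 = 1680/116280 = 14/969.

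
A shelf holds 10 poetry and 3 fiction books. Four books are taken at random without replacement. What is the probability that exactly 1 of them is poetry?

One ordering (poetry drawn first) has probability 10/13 × 3/12 × 2/11 × 1/10 = 60/17160 = 1/286.
There are C(4,1) = 4 such orderings, each equally likely, so P = 4 × 1/286 = 2/143.

2/143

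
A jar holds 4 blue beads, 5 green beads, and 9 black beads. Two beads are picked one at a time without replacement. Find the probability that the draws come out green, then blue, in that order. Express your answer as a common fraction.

10/153

Chain rule:
P = 5/18 × 4/17 = 20/306 = 10/153.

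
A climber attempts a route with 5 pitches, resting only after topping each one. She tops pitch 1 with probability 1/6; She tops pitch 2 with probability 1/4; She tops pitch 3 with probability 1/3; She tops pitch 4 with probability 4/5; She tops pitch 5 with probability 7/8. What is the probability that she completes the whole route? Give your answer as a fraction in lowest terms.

7/720

Multiplying along the chain,
P = 1/6 × 1/4 × 1/3 × 4/5 × 7/8 = 28/2880 = 7/720.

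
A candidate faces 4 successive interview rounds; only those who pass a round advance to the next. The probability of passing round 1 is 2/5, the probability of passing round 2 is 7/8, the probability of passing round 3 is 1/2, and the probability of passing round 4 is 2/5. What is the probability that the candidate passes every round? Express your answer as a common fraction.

The events are sequential, so multiply the conditional probabilities:
P = 2/5 × 7/8 × 1/2 × 2/5 = 28/400 = 7/100.

7/100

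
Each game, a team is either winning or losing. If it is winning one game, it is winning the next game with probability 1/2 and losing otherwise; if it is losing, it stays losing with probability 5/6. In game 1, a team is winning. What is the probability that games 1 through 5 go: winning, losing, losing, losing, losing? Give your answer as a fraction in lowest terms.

Game 1 is given. For each transition, use the conditional probability from the current state:
P(losing | winning) = 1/2; P(losing | losing) = 5/6; P(losing | losing) = 5/6; P(losing | losing) = 5/6.
P = 1/2 × 5/6 × 5/6 × 5/6 = 125/432.

125/432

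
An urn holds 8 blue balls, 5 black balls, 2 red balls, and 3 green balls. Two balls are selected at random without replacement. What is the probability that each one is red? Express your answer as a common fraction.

1/153

P(all red) = 2/18 × 1/17 = 2/306 = 1/153.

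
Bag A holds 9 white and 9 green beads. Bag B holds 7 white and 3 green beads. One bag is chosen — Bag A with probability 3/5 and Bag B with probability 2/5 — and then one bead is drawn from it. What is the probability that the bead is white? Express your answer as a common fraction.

From Bag A: P(white) = 9/18.
From Bag B: P(white) = 7/10.
Total probability = (3/5)(9/18) + (2/5)(7/10) = 29/50.

29/50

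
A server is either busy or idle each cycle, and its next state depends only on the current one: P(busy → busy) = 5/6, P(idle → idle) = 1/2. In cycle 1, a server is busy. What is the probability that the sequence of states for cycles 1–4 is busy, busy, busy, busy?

Cycle 1 is given. For each transition, use the conditional probability from the current state:
P(busy | busy) = 5/6; P(busy | busy) = 5/6; P(busy | busy) = 5/6.
P = 5/6 × 5/6 × 5/6 = 125/216.

125/216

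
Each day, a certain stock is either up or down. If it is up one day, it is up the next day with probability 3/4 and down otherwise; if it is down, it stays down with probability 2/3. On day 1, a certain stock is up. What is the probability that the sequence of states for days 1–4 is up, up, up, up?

27/64

Day 1 is given. For each transition, use the conditional probability from the current state:
P(up | up) = 3/4; P(up | up) = 3/4; P(up | up) = 3/4.
P = 3/4 × 3/4 × 3/4 = 27/64.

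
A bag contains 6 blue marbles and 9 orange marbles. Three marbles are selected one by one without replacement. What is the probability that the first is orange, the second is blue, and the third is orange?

Multiply the probability of each draw given the previous ones:
P = 9/15 × 6/14 × 8/13 = 432/2730 = 72/455.

72/455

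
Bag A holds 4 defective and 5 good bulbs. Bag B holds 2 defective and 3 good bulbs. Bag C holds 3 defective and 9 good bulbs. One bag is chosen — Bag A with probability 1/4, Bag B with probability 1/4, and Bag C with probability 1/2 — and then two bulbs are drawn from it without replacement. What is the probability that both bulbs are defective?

From Bag A: P(both defective) = (4/9)(3/8) = 1/6.
From Bag B: P(both defective) = (2/5)(1/4) = 1/10.
From Bag C: P(both defective) = (3/12)(2/11) = 1/22.
Total probability = (1/4)(1/6) + (1/4)(1/10) + (1/2)(1/22) = 59/660.

59/660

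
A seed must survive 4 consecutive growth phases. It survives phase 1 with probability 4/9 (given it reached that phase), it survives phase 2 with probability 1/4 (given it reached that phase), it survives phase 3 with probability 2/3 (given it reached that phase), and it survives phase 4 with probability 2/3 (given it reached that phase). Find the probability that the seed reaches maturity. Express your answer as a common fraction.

The events are sequential, so multiply the conditional probabilities:
P = 4/9 × 1/4 × 2/3 × 2/3 = 16/324 = 4/81.

4/81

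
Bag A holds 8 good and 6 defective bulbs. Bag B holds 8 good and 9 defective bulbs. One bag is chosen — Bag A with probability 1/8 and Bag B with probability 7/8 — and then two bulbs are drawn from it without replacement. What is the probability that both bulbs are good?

From Bag A: P(both good) = (8/14)(7/13) = 4/13.
From Bag B: P(both good) = (8/17)(7/16) = 7/34.
Total probability = (1/8)(4/13) + (7/8)(7/34) = 773/3536.

773/3536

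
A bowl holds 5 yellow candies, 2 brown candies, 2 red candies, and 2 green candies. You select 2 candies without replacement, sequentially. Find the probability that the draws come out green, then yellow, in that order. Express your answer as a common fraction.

1/11

Each draw changes the counts, so multiply the conditional probabilities along the sequence:
P = 2/11 × 5/10 = 10/110 = 1/11.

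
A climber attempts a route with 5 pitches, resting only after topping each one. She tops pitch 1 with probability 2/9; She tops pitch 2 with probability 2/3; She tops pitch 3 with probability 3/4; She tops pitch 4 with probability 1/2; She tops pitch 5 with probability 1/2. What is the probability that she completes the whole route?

1/36

The events are sequential, so multiply the conditional probabilities:
P = 2/9 × 2/3 × 3/4 × 1/2 × 1/2 = 12/432 = 1/36.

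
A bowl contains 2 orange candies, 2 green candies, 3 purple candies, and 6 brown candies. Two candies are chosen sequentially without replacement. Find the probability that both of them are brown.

5/26

P(all brown) = 6/13 × 5/12 = 30/156 = 5/26.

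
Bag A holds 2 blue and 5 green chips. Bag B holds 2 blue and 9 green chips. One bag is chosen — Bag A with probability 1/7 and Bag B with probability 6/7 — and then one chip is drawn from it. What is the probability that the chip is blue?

From Bag A: P(blue) = 2/7.
From Bag B: P(blue) = 2/11.
Total probability = (1/7)(2/7) + (6/7)(2/11) = 106/539.

106/539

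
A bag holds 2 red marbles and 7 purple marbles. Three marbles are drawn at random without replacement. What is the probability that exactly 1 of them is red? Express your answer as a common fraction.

One ordering (red drawn first) has probability 2/9 × 7/8 × 6/7 = 84/504 = 1/6.
There are C(3,1) = 3 such orderings, each equally likely, so P = 3 × 1/6 = 1/2.

1/2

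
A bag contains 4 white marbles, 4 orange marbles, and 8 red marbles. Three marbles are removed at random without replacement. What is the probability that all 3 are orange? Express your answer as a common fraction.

1/140

P = 4/16 × 3/15 × 2/14 = 24/3360 = 1/140.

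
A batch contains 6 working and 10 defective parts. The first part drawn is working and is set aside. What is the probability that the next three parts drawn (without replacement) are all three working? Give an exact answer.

With the first part removed, 5 working remain out of 15.
P = 5/15 × 4/14 × 3/13 = 60/2730 = 2/91.

2/91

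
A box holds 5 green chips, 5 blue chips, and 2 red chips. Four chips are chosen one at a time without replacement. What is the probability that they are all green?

P = 5/12 × 4/11 × 3/10 × 2/9 = 120/11880 = 1/99.

1/99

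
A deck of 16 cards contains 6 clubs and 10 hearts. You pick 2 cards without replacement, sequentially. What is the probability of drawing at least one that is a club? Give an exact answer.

5/8

P(no clubs) = 10/16 × 9/15 = 90/240 = 3/8.
P(at least one) = 1 − 3/8 = 5/8.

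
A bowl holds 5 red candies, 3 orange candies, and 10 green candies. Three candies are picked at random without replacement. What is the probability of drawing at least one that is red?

P(no red) = 13/18 × 12/17 × 11/16 = 1716/4896 = 143/408.
P(at least one) = 1 − 143/408 = 265/408.

265/408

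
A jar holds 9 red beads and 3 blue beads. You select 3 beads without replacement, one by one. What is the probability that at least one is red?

219/220

P(no red) = 3/12 × 2/11 × 1/10 = 6/1320 = 1/220.
P(at least one) = 1 − 1/220 = 219/220.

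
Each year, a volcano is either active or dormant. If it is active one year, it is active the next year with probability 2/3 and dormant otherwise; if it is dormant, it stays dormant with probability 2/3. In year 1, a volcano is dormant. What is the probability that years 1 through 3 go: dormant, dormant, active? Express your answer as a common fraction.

2/9

Year 1 is given. For each transition, use the conditional probability from the current state:
P(dormant | dormant) = 2/3; P(active | dormant) = 1/3.
P = 2/3 × 1/3 = 2/9.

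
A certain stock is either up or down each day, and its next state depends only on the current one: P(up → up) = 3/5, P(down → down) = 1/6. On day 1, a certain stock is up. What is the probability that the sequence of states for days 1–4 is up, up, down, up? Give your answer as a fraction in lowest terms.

Day 1 is given. For each transition, use the conditional probability from the current state:
P(up | up) = 3/5; P(down | up) = 2/5; P(up | down) = 5/6.
P = 3/5 × 2/5 × 5/6 = 30/150 = 1/5.

1/5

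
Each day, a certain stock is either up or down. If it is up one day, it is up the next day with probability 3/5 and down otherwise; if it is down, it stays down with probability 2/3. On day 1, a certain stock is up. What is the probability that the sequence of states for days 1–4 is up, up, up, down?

Day 1 is given. For each transition, use the conditional probability from the current state:
P(up | up) = 3/5; P(up | up) = 3/5; P(down | up) = 2/5.
P = 3/5 × 3/5 × 2/5 = 18/125.

18/125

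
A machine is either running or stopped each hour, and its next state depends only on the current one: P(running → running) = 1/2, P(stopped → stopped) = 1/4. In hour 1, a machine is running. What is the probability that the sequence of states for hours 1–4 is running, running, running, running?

1/8

Hour 1 is given. For each transition, use the conditional probability from the current state:
P(running | running) = 1/2; P(running | running) = 1/2; P(running | running) = 1/2.
P = 1/2 × 1/2 × 1/2 = 1/8.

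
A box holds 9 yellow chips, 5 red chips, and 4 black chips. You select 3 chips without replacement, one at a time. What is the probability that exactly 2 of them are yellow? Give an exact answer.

One ordering (yellow drawn first) has probability 9/18 × 8/17 × 9/16 = 648/4896 = 9/68.
There are C(3,2) = 3 such orderings, each equally likely, so P = 3 × 9/68 = 27/68.

27/68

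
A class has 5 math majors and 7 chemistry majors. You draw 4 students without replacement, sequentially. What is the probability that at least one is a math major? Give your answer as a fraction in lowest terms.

P(no math majors) = 7/12 × 6/11 × 5/10 × 4/9 = 840/11880 = 7/99.
P(at least one) = 1 − 7/99 = 92/99.

92/99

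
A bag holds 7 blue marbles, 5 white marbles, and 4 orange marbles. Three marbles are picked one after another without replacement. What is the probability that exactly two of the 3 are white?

One ordering (white drawn first) has probability 5/16 × 4/15 × 11/14 = 220/3360 = 11/168.
There are C(3,2) = 3 such orderings, each equally likely, so P = 3 × 11/168 = 11/56.

11/56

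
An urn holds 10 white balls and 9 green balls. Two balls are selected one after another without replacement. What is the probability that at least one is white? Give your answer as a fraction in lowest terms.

P(no white) = 9/19 × 8/18 = 72/342 = 4/19.
P(at least one) = 1 − 4/19 = 15/19.

15/19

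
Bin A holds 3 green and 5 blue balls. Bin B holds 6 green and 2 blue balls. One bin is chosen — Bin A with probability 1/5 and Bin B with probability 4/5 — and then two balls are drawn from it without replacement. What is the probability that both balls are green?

9/20

From Bin A: P(both green) = (3/8)(2/7) = 3/28.
From Bin B: P(both green) = (6/8)(5/7) = 15/28.
Total probability = (1/5)(3/28) + (4/5)(15/28) = 9/20.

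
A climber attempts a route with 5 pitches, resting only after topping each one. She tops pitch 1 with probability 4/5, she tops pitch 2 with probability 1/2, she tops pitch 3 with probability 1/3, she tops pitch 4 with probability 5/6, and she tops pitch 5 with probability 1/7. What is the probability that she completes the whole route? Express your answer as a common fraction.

Multiplying along the chain,
P = 4/5 × 1/2 × 1/3 × 5/6 × 1/7 = 20/1260 = 1/63.

1/63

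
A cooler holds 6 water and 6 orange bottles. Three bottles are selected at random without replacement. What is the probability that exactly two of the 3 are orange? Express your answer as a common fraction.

One ordering (orange drawn first) has probability 6/12 × 5/11 × 6/10 = 180/1320 = 3/22.
There are C(3,2) = 3 such orderings, each equally likely, so P = 3 × 3/22 = 9/22.

9/22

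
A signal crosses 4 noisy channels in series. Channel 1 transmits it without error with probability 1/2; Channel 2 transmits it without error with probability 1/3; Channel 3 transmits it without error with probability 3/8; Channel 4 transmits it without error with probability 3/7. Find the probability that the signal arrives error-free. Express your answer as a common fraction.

3/112

The events are sequential, so multiply the conditional probabilities:
P = 1/2 × 1/3 × 3/8 × 3/7 = 9/336 = 3/112.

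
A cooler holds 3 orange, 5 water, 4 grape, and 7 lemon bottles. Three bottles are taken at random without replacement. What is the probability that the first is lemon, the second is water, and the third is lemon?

Chain rule:
P = 7/19 × 5/18 × 6/17 = 210/5814 = 35/969.

35/969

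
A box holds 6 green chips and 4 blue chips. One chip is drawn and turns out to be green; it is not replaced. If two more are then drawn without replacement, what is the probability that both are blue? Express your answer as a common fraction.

1/6

With the first chip removed, 4 blue remain out of 9.
P = 4/9 × 3/8 = 12/72 = 1/6.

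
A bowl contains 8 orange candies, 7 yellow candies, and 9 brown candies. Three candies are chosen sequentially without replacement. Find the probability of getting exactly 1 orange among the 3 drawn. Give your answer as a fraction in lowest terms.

120/253

One ordering (orange drawn first) has probability 8/24 × 16/23 × 15/22 = 1920/12144 = 40/253.
There are C(3,1) = 3 such orderings, each equally likely, so P = 3 × 40/253 = 120/253.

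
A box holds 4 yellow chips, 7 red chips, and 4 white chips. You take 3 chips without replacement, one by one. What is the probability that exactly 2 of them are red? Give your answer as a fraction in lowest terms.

One ordering (red drawn first) has probability 7/15 × 6/14 × 8/13 = 336/2730 = 8/65.
There are C(3,2) = 3 such orderings, each equally likely, so P = 3 × 8/65 = 24/65.

24/65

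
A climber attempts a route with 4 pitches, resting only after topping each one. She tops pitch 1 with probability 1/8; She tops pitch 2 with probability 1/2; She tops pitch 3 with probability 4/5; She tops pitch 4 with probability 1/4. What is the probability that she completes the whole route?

1/80

Multiplying along the chain,
P = 1/8 × 1/2 × 4/5 × 1/4 = 4/320 = 1/80.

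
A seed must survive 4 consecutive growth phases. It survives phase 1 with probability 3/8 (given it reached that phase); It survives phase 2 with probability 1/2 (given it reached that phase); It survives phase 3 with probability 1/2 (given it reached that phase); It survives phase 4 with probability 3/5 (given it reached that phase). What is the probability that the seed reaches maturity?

Each stage is reached only if all earlier stages succeed, so
P = 3/8 × 1/2 × 1/2 × 3/5 = 9/160.

9/160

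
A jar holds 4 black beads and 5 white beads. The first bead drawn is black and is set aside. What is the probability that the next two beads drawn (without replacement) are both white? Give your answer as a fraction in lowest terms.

After the first draw, 5 of the remaining 8 beads are white.
P = 5/8 × 4/7 = 20/56 = 5/14.

5/14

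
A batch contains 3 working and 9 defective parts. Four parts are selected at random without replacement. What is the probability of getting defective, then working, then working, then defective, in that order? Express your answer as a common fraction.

2/55

Each draw changes the counts, so multiply the conditional probabilities along the sequence:
P = 9/12 × 3/11 × 2/10 × 8/9 = 432/11880 = 2/55.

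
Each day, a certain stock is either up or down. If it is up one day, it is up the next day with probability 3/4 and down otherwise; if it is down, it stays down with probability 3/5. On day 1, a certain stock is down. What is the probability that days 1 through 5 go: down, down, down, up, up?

27/250

Day 1 is given. For each transition, use the conditional probability from the current state:
P(down | down) = 3/5; P(down | down) = 3/5; P(up | down) = 2/5; P(up | up) = 3/4.
P = 3/5 × 3/5 × 2/5 × 3/4 = 54/500 = 27/250.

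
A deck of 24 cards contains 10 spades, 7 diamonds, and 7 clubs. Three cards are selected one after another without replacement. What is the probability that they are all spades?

15/253

P(all spades) = 10/24 × 9/23 × 8/22 = 720/12144 = 15/253.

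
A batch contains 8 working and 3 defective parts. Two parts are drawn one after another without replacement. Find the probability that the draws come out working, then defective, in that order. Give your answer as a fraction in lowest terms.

Chain rule:
P = 8/11 × 3/10 = 24/110 = 12/55.

12/55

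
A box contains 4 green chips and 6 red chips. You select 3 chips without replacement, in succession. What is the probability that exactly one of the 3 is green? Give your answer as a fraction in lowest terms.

1/2

One ordering (green drawn first) has probability 4/10 × 6/9 × 5/8 = 120/720 = 1/6.
There are C(3,1) = 3 such orderings, each equally likely, so P = 3 × 1/6 = 1/2.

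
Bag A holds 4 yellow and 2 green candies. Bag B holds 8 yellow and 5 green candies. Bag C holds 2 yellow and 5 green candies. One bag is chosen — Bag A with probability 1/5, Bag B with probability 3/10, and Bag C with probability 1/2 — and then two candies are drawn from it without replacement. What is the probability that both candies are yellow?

2887/13650

From Bag A: P(both yellow) = (4/6)(3/5) = 2/5.
From Bag B: P(both yellow) = (8/13)(7/12) = 14/39.
From Bag C: P(both yellow) = (2/7)(1/6) = 1/21.
Total probability = (1/5)(2/5) + (3/10)(14/39) + (1/2)(1/21) = 2887/13650.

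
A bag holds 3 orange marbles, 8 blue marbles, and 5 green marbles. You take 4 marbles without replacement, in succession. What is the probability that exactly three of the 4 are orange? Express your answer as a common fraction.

One ordering (orange drawn first) has probability 3/16 × 2/15 × 1/14 × 13/13 = 78/43680 = 1/560.
There are C(4,3) = 4 such orderings, each equally likely, so P = 4 × 1/560 = 1/140.

1/140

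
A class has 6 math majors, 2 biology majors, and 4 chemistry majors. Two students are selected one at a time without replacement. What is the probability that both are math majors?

P(all math majors) = 6/12 × 5/11 = 30/132 = 5/22.

5/22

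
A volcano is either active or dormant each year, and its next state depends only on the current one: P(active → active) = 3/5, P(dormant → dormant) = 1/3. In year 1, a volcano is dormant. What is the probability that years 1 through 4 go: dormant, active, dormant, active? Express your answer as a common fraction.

Year 1 is given. For each transition, use the conditional probability from the current state:
P(active | dormant) = 2/3; P(dormant | active) = 2/5; P(active | dormant) = 2/3.
P = 2/3 × 2/5 × 2/3 = 8/45.

8/45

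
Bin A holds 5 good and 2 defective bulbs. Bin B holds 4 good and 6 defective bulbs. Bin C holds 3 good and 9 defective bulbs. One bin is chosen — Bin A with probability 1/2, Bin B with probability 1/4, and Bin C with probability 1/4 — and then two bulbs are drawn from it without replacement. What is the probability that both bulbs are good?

871/3080

From Bin A: P(both good) = (5/7)(4/6) = 10/21.
From Bin B: P(both good) = (4/10)(3/9) = 2/15.
From Bin C: P(both good) = (3/12)(2/11) = 1/22.
Total probability = (1/2)(10/21) + (1/4)(2/15) + (1/4)(1/22) = 871/3080.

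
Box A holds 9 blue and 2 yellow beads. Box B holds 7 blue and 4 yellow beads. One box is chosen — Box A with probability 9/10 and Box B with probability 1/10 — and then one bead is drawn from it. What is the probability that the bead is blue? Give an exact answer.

4/5

From Box A: P(blue) = 9/11.
From Box B: P(blue) = 7/11.
Total probability = (9/10)(9/11) + (1/10)(7/11) = 4/5.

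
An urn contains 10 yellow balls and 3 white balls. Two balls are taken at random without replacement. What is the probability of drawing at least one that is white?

P(no white) = 10/13 × 9/12 = 90/156 = 15/26.
P(at least one) = 1 − 15/26 = 11/26.

11/26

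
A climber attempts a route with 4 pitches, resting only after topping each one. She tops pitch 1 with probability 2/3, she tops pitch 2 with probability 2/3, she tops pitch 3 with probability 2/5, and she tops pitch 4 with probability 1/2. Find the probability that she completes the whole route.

Multiplying along the chain,
P = 2/3 × 2/3 × 2/5 × 1/2 = 8/90 = 4/45.

4/45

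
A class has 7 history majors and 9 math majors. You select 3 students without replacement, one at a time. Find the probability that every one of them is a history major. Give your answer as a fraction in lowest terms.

P(all history majors) = 7/16 × 6/15 × 5/14 = 210/3360 = 1/16.

1/16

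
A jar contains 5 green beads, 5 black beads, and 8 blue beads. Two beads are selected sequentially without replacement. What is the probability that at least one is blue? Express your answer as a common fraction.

P(no blue) = 10/18 × 9/17 = 90/306 = 5/17.
P(at least one) = 1 − 5/17 = 12/17.

12/17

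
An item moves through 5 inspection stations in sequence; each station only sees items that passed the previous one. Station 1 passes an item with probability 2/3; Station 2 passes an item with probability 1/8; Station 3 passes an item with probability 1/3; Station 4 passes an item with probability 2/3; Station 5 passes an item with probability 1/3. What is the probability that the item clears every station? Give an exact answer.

1/162

Each stage is reached only if all earlier stages succeed, so
P = 2/3 × 1/8 × 1/3 × 2/3 × 1/3 = 4/648 = 1/162.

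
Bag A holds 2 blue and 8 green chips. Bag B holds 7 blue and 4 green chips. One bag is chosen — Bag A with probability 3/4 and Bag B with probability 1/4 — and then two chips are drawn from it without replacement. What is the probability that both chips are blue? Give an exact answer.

37/330

From Bag A: P(both blue) = (2/10)(1/9) = 1/45.
From Bag B: P(both blue) = (7/11)(6/10) = 21/55.
Total probability = (3/4)(1/45) + (1/4)(21/55) = 37/330.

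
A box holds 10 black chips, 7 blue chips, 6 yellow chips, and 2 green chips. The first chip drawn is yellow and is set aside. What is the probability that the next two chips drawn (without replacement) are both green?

After the first draw, 2 of the remaining 24 chips are green.
P = 2/24 × 1/23 = 2/552 = 1/276.

1/276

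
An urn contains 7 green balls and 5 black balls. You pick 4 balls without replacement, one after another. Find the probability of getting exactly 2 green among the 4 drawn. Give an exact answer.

One ordering (green drawn first) has probability 7/12 × 6/11 × 5/10 × 4/9 = 840/11880 = 7/99.
There are C(4,2) = 6 such orderings, each equally likely, so P = 6 × 7/99 = 14/33.

14/33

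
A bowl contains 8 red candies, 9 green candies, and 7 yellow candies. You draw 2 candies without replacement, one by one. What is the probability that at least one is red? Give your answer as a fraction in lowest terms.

P(no red) = 16/24 × 15/23 = 240/552 = 10/23.
P(at least one) = 1 − 10/23 = 13/23.

13/23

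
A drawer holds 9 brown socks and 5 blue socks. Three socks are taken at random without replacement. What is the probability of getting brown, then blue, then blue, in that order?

15/182

Multiply the probability of each draw given the previous ones:
P = 9/14 × 5/13 × 4/12 = 180/2184 = 15/182.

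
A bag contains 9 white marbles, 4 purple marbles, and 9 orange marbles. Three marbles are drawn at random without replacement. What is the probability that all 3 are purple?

1/385

P(all purple) = 4/22 × 3/21 × 2/20 = 24/9240 = 1/385.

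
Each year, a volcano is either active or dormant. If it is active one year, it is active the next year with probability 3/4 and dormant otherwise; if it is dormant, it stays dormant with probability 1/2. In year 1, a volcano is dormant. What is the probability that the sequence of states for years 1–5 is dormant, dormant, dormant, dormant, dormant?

Year 1 is given. For each transition, use the conditional probability from the current state:
P(dormant | dormant) = 1/2; P(dormant | dormant) = 1/2; P(dormant | dormant) = 1/2; P(dormant | dormant) = 1/2.
P = 1/2 × 1/2 × 1/2 × 1/2 = 1/16.

1/16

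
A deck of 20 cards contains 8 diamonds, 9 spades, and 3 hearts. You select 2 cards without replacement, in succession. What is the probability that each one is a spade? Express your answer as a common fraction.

P(every draw is a spade) = 9/20 × 8/19 = 72/380 = 18/95.

18/95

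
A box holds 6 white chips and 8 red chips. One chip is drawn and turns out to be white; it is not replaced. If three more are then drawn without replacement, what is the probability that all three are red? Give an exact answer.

28/143

With the first chip removed, 8 red remain out of 13.
P = 8/13 × 7/12 × 6/11 = 336/1716 = 28/143.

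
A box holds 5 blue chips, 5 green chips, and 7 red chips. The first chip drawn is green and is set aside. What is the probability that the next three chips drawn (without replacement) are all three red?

1/16

With the first chip removed, 7 red remain out of 16.
P = 7/16 × 6/15 × 5/14 = 210/3360 = 1/16.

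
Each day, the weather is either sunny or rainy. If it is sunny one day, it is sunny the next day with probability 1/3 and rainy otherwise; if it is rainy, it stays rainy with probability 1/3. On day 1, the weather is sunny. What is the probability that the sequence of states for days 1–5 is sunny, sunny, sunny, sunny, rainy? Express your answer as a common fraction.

Day 1 is given. For each transition, use the conditional probability from the current state:
P(sunny | sunny) = 1/3; P(sunny | sunny) = 1/3; P(sunny | sunny) = 1/3; P(rainy | sunny) = 2/3.
P = 1/3 × 1/3 × 1/3 × 2/3 = 2/81.

2/81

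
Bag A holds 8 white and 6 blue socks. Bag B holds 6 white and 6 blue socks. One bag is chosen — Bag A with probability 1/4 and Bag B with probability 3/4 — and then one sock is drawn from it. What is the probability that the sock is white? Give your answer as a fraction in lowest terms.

29/56

From Bag A: P(white) = 8/14.
From Bag B: P(white) = 6/12.
Total probability = (1/4)(8/14) + (3/4)(6/12) = 29/56.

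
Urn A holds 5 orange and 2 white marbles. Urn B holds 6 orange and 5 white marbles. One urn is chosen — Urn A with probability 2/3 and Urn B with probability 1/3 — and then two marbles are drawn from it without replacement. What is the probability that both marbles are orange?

From Urn A: P(both orange) = (5/7)(4/6) = 10/21.
From Urn B: P(both orange) = (6/11)(5/10) = 3/11.
Total probability = (2/3)(10/21) + (1/3)(3/11) = 283/693.

283/693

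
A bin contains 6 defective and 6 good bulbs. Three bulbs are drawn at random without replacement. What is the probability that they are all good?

1/11

P = 6/12 × 5/11 × 4/10 = 120/1320 = 1/11.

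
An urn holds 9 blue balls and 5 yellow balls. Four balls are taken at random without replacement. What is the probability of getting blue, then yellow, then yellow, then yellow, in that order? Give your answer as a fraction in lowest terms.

Each draw changes the counts, so multiply the conditional probabilities along the sequence:
P = 9/14 × 5/13 × 4/12 × 3/11 = 540/24024 = 45/2002.

45/2002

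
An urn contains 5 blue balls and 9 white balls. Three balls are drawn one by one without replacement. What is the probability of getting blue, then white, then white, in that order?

15/91

Each draw changes the counts, so multiply the conditional probabilities along the sequence:
P = 5/14 × 9/13 × 8/12 = 360/2184 = 15/91.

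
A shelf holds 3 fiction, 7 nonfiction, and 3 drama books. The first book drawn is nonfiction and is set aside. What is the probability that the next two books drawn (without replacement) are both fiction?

1/22

After the first draw, 3 of the remaining 12 books are fiction.
P = 3/12 × 2/11 = 6/132 = 1/22.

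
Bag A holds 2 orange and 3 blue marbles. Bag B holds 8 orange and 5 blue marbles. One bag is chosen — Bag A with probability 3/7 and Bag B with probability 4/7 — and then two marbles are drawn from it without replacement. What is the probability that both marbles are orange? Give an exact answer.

From Bag A: P(both orange) = (2/5)(1/4) = 1/10.
From Bag B: P(both orange) = (8/13)(7/12) = 14/39.
Total probability = (3/7)(1/10) + (4/7)(14/39) = 677/2730.

677/2730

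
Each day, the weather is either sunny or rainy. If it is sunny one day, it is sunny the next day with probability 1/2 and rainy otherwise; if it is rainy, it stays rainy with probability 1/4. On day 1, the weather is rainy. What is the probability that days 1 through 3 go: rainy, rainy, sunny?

3/16

Day 1 is given. For each transition, use the conditional probability from the current state:
P(rainy | rainy) = 1/4; P(sunny | rainy) = 3/4.
P = 1/4 × 3/4 = 3/16.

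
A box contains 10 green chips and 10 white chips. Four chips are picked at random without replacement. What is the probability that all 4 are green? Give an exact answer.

14/323

P(every draw is green) = 10/20 × 9/19 × 8/18 × 7/17 = 5040/116280 = 14/323.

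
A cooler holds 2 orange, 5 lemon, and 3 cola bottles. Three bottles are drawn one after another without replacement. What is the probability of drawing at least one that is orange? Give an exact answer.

8/15

P(no orange) = 8/10 × 7/9 × 6/8 = 336/720 = 7/15.
P(at least one) = 1 − 7/15 = 8/15.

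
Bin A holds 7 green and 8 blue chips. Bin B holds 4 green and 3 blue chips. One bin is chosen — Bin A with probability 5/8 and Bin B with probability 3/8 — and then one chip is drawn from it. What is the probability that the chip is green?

From Bin A: P(green) = 7/15.
From Bin B: P(green) = 4/7.
Total probability = (5/8)(7/15) + (3/8)(4/7) = 85/168.

85/168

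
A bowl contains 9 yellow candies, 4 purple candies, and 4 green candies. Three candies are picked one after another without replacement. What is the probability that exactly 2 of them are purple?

One ordering (purple drawn first) has probability 4/17 × 3/16 × 13/15 = 156/4080 = 13/340.
There are C(3,2) = 3 such orderings, each equally likely, so P = 3 × 13/340 = 39/340.

39/340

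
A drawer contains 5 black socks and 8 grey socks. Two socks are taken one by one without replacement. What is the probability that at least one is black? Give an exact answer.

P(no black) = 8/13 × 7/12 = 56/156 = 14/39.
P(at least one) = 1 − 14/39 = 25/39.

25/39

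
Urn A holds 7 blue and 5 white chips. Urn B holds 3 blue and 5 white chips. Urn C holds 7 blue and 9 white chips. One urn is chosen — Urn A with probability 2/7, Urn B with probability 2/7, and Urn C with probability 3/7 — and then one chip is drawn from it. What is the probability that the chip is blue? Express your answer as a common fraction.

From Urn A: P(blue) = 7/12.
From Urn B: P(blue) = 3/8.
From Urn C: P(blue) = 7/16.
Total probability = (2/7)(7/12) + (2/7)(3/8) + (3/7)(7/16) = 155/336.

155/336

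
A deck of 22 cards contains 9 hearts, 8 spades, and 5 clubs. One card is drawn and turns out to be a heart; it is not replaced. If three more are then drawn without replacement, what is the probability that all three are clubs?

After the first draw, 5 of the remaining 21 cards are clubs.
P = 5/21 × 4/20 × 3/19 = 60/7980 = 1/133.

1/133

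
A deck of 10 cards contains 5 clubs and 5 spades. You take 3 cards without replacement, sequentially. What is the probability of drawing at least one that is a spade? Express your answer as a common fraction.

11/12

P(no spades) = 5/10 × 4/9 × 3/8 = 60/720 = 1/12.
P(at least one) = 1 − 1/12 = 11/12.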